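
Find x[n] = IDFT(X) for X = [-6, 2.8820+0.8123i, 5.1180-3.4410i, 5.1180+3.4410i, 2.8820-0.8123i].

x[n] = (1/5) Σ(k=0 to 4) X[k] · e^(2πikn/5)

Computing each x[n]:
x[0] = 2
x[1] = -2
x[2] = -3
x[3] = 0
x[4] = -3

x = [2, -2, -3, 0, -3]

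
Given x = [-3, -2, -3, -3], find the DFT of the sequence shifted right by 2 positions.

Time shift by 2: X_shifted[k] = ω_4^(2k) · X[k]
Shifted x = [-3, -3, -3, -2]

DFT(x[n-2]) = [-11, 1i, -1, -1i]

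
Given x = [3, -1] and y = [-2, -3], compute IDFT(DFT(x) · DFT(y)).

(x ⊛ y)[n] = Σ(m=0 to 1) x[m] · y[(n-m) mod 2]

Computing each output sample:
(x ⊛ y)[0] = -3
(x ⊛ y)[1] = -7

x ⊛ y = [-3, -7]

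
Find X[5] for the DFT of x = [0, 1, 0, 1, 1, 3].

X[5] = Σ(n=0 to 5) x[n] · ω_6^(5n) where ω_6 = e^(-2πi/6)
= (0)·ω_6^0 + (1)·ω_6^5 + (0)·ω_6^10 + (1)·ω_6^15 + (1)·ω_6^20 + (3)·ω_6^25

X[5] = 0.5000-2.5981i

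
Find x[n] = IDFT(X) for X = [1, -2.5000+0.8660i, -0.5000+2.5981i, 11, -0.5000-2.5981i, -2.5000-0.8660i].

x[n] = (1/6) Σ(k=0 to 5) X[k] · e^(2πikn/6)

Computing each x[n]:
x[0] = 1
x[1] = -3
x[2] = 3
x[3] = -1
x[4] = 2
x[5] = -1

x = [1, -3, 3, -1, 2, -1]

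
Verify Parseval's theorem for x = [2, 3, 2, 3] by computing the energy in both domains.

Time domain:
Σ|x[n]|² = |2|² + |3|² + |2|² + |3|² = 26.0000

Frequency domain:
(1/4)Σ|X[k]|² = (1/4)(|10|² + |0|² + |-2|² + |0|²) = (1/4)·104.0000 = 26.0000

Both sides agree, confirming Parseval's theorem.

Σ|x[n]|² = (1/N)Σ|X[k]|² = 26.0000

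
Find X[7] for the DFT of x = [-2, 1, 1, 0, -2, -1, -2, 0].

X[7] = Σ(n=0 to 7) x[n] · ω_8^(7n) where ω_8 = e^(-2πi/8)
= (-2)·ω_8^0 + (1)·ω_8^7 + (1)·ω_8^14 + (0)·ω_8^21 + (-2)·ω_8^28 + (-1)·ω_8^35 + (-2)·ω_8^42 + (0)·ω_8^49

X[7] = 1.4142+4.4142i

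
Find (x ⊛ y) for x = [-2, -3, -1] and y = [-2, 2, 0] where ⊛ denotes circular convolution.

(x ⊛ y)[n] = Σ(m=0 to 2) x[m] · y[(n-m) mod 3]

Computing each output sample:
(x ⊛ y)[0] = 2
(x ⊛ y)[1] = 2
(x ⊛ y)[2] = -4

x ⊛ y = [2, 2, -4]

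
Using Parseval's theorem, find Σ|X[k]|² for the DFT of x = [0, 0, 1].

Parseval: Σ|x[n]|² = (1/N)Σ|X[k]|², so Σ|X[k]|² = N·Σ|x[n]|² = 3·1.0000

Σ|X[k]|² = N·Σ|x[n]|² = 3·1.0000 = 3.0000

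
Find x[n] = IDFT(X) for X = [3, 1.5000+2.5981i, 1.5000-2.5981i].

x[n] = (1/3) Σ(k=0 to 2) X[k] · e^(2πikn/3)

Computing each x[n]:
x[0] = 2
x[1] = -1
x[2] = 2

x = [2, -1, 2]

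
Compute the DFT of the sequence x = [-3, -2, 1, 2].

X[k] = Σ(n=0 to 3) x[n] · ω_4^(nk)
where ω_4 = e^(-2πi/4)

Computing each X[k]:
X[0] = -2
X[1] = -4+4i
X[2] = -2
X[3] = -4-4i

X = [-2, -4+4i, -2, -4-4i]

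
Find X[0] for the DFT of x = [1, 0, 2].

X[0] = Σ(n=0 to 2) x[n] · ω_3^0 = Σ x[n]
= (1) + (0) + (2)

X[0] = 3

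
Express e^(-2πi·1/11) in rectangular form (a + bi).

ω_11^1 = e^(-2πi·1/11)
= cos(-2π·1/11) + i·sin(-2π·1/11)
= cos(-2π/11) + i·sin(-2π/11)

ω_11^1 = cos(-2π/11) + i·sin(-2π/11) = 0.8413-0.5406i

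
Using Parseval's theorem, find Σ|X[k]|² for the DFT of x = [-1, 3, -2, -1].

Parseval: Σ|x[n]|² = (1/N)Σ|X[k]|², so Σ|X[k]|² = N·Σ|x[n]|² = 4·15.0000

Σ|X[k]|² = N·Σ|x[n]|² = 4·15.0000 = 60.0000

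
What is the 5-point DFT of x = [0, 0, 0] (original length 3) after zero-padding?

Original 3-point DFT: [0, 0, 0]
Zero-padded 5-point DFT provides frequency interpolation.

DFT_5([x, 0, ...]) = [0, 0, 0, 0, 0]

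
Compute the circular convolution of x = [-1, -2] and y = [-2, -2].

(x ⊛ y)[n] = Σ(m=0 to 1) x[m] · y[(n-m) mod 2]

Computing each output sample:
(x ⊛ y)[0] = 6
(x ⊛ y)[1] = 6

x ⊛ y = [6, 6]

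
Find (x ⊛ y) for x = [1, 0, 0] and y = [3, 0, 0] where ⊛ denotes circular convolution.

(x ⊛ y)[n] = Σ(m=0 to 2) x[m] · y[(n-m) mod 3]

Computing each output sample:
(x ⊛ y)[0] = 3
(x ⊛ y)[1] = 0
(x ⊛ y)[2] = 0

x ⊛ y = [3, 0, 0]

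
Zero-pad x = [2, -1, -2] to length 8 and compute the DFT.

Original 3-point DFT: [-1, 3.5000-0.8660i, 3.5000+0.8660i]
Zero-padded 8-point DFT provides frequency interpolation.

DFT_8([x, 0, ...]) = [-1, 1.2929+2.7071i, 4+1i, 2.7071-1.2929i, 1, 2.7071+1.2929i, 4-1i, 1.2929-2.7071i]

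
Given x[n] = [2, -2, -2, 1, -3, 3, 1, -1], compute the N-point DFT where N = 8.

X[k] = Σ(n=0 to 7) x[n] · ω_8^(nk)
where ω_8 = e^(-2πi/8)

Computing each X[k]:
X[0] = -1
X[1] = 0.0503+5.1213i
X[2] = -1i
X[3] = 9.9497-0.8787i
X[4] = -3
X[5] = 9.9497+0.8787i
X[6] = 1i
X[7] = 0.0503-5.1213i

X = [-1, 0.0503+5.1213i, -1i, 9.9497-0.8787i, -3, 9.9497+0.8787i, 1i, 0.0503-5.1213i]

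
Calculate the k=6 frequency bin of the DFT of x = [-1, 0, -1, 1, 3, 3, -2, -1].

X[6] = Σ(n=0 to 7) x[n] · ω_8^(6n) where ω_8 = e^(-2πi/8)
= (-1)·ω_8^0 + (0)·ω_8^6 + (-1)·ω_8^12 + (1)·ω_8^18 + (3)·ω_8^24 + (3)·ω_8^30 + (-2)·ω_8^36 + (-1)·ω_8^42

X[6] = 5+3i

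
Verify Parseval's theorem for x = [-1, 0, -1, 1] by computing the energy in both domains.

Time domain:
Σ|x[n]|² = |-1|² + |0|² + |-1|² + |1|² = 3.0000

Frequency domain:
(1/4)Σ|X[k]|² = (1/4)(|-1|² + |1i|² + |-3|² + |-1i|²) = (1/4)·12.0000 = 3.0000

Both sides agree, confirming Parseval's theorem.

Σ|x[n]|² = (1/N)Σ|X[k]|² = 3.0000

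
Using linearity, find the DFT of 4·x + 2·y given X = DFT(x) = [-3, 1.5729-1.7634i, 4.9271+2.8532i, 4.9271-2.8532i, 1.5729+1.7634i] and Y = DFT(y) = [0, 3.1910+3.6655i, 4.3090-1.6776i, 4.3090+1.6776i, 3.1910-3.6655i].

By linearity: DFT(4x + 2y) = 4·DFT(x) + 2·DFT(y)
= 4·[-3, 1.5729-1.7634i, 4.9271+2.8532i, 4.9271-2.8532i, 1.5729+1.7634i] + 2·[0, 3.1910+3.6655i, 4.3090-1.6776i, 4.3090+1.6776i, 3.1910-3.6655i]

Computing element-wise:
Z[0] = 4·(-3) + 2·(0) = -12
Z[1] = 4·(1.5729-1.7634i) + 2·(3.1910+3.6655i) = 12.6736+0.2774i
Z[2] = 4·(4.9271+2.8532i) + 2·(4.3090-1.6776i) = 28.3264+8.0576i
Z[3] = 4·(4.9271-2.8532i) + 2·(4.3090+1.6776i) = 28.3264-8.0576i
Z[4] = 4·(1.5729+1.7634i) + 2·(3.1910-3.6655i) = 12.6736-0.2774i

DFT(4x + 2y) = 4·X + 2·Y = [-12, 12.6736+0.2774i, 28.3264+8.0576i, 28.3264-8.0576i, 12.6736-0.2774i]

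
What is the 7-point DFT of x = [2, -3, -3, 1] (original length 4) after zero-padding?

Original 4-point DFT: [-3, 5+4i, 1, 5-4i]
Zero-padded 7-point DFT provides frequency interpolation.

DFT_7([x, 0, ...]) = [-3, -0.1039+4.8364i, 5.9940+2.4050i, 2.6099-2.0188i, 2.6099+2.0188i, 5.9940-2.4050i, -0.1039-4.8364i]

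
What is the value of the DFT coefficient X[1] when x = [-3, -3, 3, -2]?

X[1] = Σ(n=0 to 3) x[n] · ω_4^(1n) where ω_4 = e^(-2πi/4)
= (-3)·ω_4^0 + (-3)·ω_4^1 + (3)·ω_4^2 + (-2)·ω_4^3

X[1] = -6+1i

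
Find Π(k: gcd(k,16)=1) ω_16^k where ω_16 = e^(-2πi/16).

The primitive 16th roots of unity are ω_16^k for k coprime to 16: k ∈ {1, 3, 5, 7, 9, 11, 13, 15}
Their product equals the constant term of the cyclotomic polynomial Φ_16(x) up to sign.
For n ≥ 3, the product of all primitive nth roots of unity is 1. (For n=1 it is 1; for n=2 it is -1.)

1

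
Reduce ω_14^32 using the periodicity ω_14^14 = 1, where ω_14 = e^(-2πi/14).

Since ω_14^14 = 1, powers reduce modulo 14.
32 mod 14 = 4
So ω_14^32 = ω_14^4 = e^(-2πi·4/14)

ω_14^32 = ω_14^4 = -0.2225-0.9749i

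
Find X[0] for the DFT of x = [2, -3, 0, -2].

X[0] = Σ(n=0 to 3) x[n] · ω_4^0 = Σ x[n]
= (2) + (-3) + (0) + (-2)

X[0] = -3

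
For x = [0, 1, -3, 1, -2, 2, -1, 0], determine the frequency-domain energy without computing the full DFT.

Parseval: Σ|x[n]|² = (1/N)Σ|X[k]|², so Σ|X[k]|² = N·Σ|x[n]|² = 8·20.0000

Σ|X[k]|² = N·Σ|x[n]|² = 8·20.0000 = 160.0000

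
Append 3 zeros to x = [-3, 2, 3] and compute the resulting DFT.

Original 3-point DFT: [2, -5.5000+0.8660i, -5.5000-0.8660i]
Zero-padded 6-point DFT provides frequency interpolation.

DFT_6([x, 0, ...]) = [2, -3.5000-4.3301i, -5.5000+0.8660i, -2, -5.5000-0.8660i, -3.5000+4.3301i]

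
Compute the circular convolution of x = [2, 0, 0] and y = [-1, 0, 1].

(x ⊛ y)[n] = Σ(m=0 to 2) x[m] · y[(n-m) mod 3]

Computing each output sample:
(x ⊛ y)[0] = -2
(x ⊛ y)[1] = 0
(x ⊛ y)[2] = 2

x ⊛ y = [-2, 0, 2]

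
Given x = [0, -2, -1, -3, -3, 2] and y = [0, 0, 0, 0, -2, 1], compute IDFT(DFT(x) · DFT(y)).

(x ⊛ y)[n] = Σ(m=0 to 5) x[m] · y[(n-m) mod 6]

Computing each output sample:
(x ⊛ y)[0] = 0
(x ⊛ y)[1] = 5
(x ⊛ y)[2] = 3
(x ⊛ y)[3] = -7
(x ⊛ y)[4] = 2
(x ⊛ y)[5] = 4

x ⊛ y = [0, 5, 3, -7, 2, 4]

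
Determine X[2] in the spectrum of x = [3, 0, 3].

X[2] = Σ(n=0 to 2) x[n] · ω_3^(2n) where ω_3 = e^(-2πi/3)
= (3)·ω_3^0 + (0)·ω_3^2 + (3)·ω_3^4

X[2] = 1.5000-2.5981i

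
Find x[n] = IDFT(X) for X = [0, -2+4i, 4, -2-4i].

x[n] = (1/4) Σ(k=0 to 3) X[k] · e^(2πikn/4)

Computing each x[n]:
x[0] = 0
x[1] = -3
x[2] = 2
x[3] = 1

x = [0, -3, 2, 1]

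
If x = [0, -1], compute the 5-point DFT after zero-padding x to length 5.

Original 2-point DFT: [-1, 1]
Zero-padded 5-point DFT provides frequency interpolation.

DFT_5([x, 0, ...]) = [-1, -0.3090+0.9511i, 0.8090+0.5878i, 0.8090-0.5878i, -0.3090-0.9511i]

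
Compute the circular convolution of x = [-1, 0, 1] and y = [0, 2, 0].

(x ⊛ y)[n] = Σ(m=0 to 2) x[m] · y[(n-m) mod 3]

Computing each output sample:
(x ⊛ y)[0] = 2
(x ⊛ y)[1] = -2
(x ⊛ y)[2] = 0

x ⊛ y = [2, -2, 0]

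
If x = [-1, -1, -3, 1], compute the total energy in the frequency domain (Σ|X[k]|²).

Parseval: Σ|x[n]|² = (1/N)Σ|X[k]|², so Σ|X[k]|² = N·Σ|x[n]|² = 4·12.0000

Σ|X[k]|² = N·Σ|x[n]|² = 4·12.0000 = 48.0000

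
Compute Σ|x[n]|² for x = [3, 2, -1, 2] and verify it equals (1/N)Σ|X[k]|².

Time domain:
Σ|x[n]|² = |3|² + |2|² + |-1|² + |2|² = 18.0000

Frequency domain:
(1/4)Σ|X[k]|² = (1/4)(|6|² + |4|² + |-2|² + |4|²) = (1/4)·72.0000 = 18.0000

Both sides agree, confirming Parseval's theorem.

Σ|x[n]|² = (1/N)Σ|X[k]|² = 18.0000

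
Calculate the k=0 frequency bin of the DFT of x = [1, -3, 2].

X[0] = Σ(n=0 to 2) x[n] · ω_3^0 = Σ x[n]
= (1) + (-3) + (2)

X[0] = 0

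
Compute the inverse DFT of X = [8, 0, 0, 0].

x[n] = (1/4) Σ(k=0 to 3) X[k] · e^(2πikn/4)

Computing each x[n]:
x[0] = 2
x[1] = 2
x[2] = 2
x[3] = 2

x = [2, 2, 2, 2]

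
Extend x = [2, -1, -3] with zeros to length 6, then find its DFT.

Original 3-point DFT: [-2, 4.0000-1.7321i, 4.0000+1.7321i]
Zero-padded 6-point DFT provides frequency interpolation.

DFT_6([x, 0, ...]) = [-2, 3.0000+3.4641i, 4.0000-1.7321i, 0, 4.0000+1.7321i, 3.0000-3.4641i]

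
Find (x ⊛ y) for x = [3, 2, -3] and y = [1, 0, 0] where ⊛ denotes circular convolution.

(x ⊛ y)[n] = Σ(m=0 to 2) x[m] · y[(n-m) mod 3]

Computing each output sample:
(x ⊛ y)[0] = 3
(x ⊛ y)[1] = 2
(x ⊛ y)[2] = -3

x ⊛ y = [3, 2, -3]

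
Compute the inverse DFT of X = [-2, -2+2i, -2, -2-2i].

x[n] = (1/4) Σ(k=0 to 3) X[k] · e^(2πikn/4)

Computing each x[n]:
x[0] = -2
x[1] = -1
x[2] = 0
x[3] = 1

x = [-2, -1, 0, 1]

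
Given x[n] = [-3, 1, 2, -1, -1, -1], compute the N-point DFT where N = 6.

X[k] = Σ(n=0 to 5) x[n] · ω_6^(nk)
where ω_6 = e^(-2πi/6)

Computing each X[k]:
X[0] = -3
X[1] = -2.5000-4.3301i
X[2] = -4.5000+0.8660i
X[3] = -1
X[4] = -4.5000-0.8660i
X[5] = -2.5000+4.3301i

X = [-3, -2.5000-4.3301i, -4.5000+0.8660i, -1, -4.5000-0.8660i, -2.5000+4.3301i]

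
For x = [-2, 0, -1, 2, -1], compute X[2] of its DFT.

X[2] = Σ(n=0 to 4) x[n] · ω_5^(2n) where ω_5 = e^(-2πi/5)
= (-2)·ω_5^0 + (0)·ω_5^2 + (-1)·ω_5^4 + (2)·ω_5^6 + (-1)·ω_5^8

X[2] = -0.8820-3.4410i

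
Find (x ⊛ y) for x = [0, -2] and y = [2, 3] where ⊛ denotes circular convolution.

(x ⊛ y)[n] = Σ(m=0 to 1) x[m] · y[(n-m) mod 2]

Computing each output sample:
(x ⊛ y)[0] = -6
(x ⊛ y)[1] = -4

x ⊛ y = [-6, -4]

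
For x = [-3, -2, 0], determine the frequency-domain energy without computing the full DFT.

Parseval: Σ|x[n]|² = (1/N)Σ|X[k]|², so Σ|X[k]|² = N·Σ|x[n]|² = 3·13.0000

Σ|X[k]|² = N·Σ|x[n]|² = 3·13.0000 = 39.0000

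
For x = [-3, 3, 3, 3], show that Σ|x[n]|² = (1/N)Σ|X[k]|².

Time domain:
Σ|x[n]|² = |-3|² + |3|² + |3|² + |3|² = 36.0000

Frequency domain:
(1/4)Σ|X[k]|² = (1/4)(|6|² + |-6|² + |-6|² + |-6|²) = (1/4)·144.0000 = 36.0000

Both sides agree, confirming Parseval's theorem.

Σ|x[n]|² = (1/N)Σ|X[k]|² = 36.0000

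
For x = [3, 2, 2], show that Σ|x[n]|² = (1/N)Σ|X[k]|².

Time domain:
Σ|x[n]|² = |3|² + |2|² + |2|² = 17.0000

Frequency domain:
(1/3)Σ|X[k]|² = (1/3)(|7|² + |1|² + |1|²) = (1/3)·51.0000 = 17.0000

Both sides agree, confirming Parseval's theorem.

Σ|x[n]|² = (1/N)Σ|X[k]|² = 17.0000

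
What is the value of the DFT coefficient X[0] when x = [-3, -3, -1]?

X[0] = Σ(n=0 to 2) x[n] · ω_3^0 = Σ x[n]
= (-3) + (-3) + (-1)

X[0] = -7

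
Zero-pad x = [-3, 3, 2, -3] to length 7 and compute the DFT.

Original 4-point DFT: [-1, -5-6i, -1, -5+6i]
Zero-padded 7-point DFT provides frequency interpolation.

DFT_7([x, 0, ...]) = [-1, 1.1283-2.9937i, -7.3400-4.4025i, -3.7884+3.1868i, -3.7884-3.1868i, -7.3400+4.4025i, 1.1283+2.9937i]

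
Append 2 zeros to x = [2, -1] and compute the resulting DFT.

Original 2-point DFT: [1, 3]
Zero-padded 4-point DFT provides frequency interpolation.

DFT_4([x, 0, ...]) = [1, 2+1i, 3, 2-1i]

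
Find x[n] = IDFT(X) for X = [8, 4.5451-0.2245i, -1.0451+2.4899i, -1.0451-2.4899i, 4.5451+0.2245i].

x[n] = (1/5) Σ(k=0 to 4) X[k] · e^(2πikn/5)

Computing each x[n]:
x[0] = 3
x[1] = 2
x[2] = 1
x[3] = -1
x[4] = 3

x = [3, 2, 1, -1, 3]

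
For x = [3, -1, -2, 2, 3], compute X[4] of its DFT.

X[4] = Σ(n=0 to 4) x[n] · ω_5^(4n) where ω_5 = e^(-2πi/5)
= (3)·ω_5^0 + (-1)·ω_5^4 + (-2)·ω_5^8 + (2)·ω_5^12 + (3)·ω_5^16

X[4] = 3.6180-6.1554i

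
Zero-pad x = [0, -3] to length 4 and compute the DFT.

Original 2-point DFT: [-3, 3]
Zero-padded 4-point DFT provides frequency interpolation.

DFT_4([x, 0, ...]) = [-3, 3i, 3, -3i]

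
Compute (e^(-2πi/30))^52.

Since ω_30^30 = 1, powers reduce modulo 30.
52 mod 30 = 22
So ω_30^52 = ω_30^22 = e^(-2πi·22/30)

ω_30^52 = ω_30^22 = -0.1045+0.9945i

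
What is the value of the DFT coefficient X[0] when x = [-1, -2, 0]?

X[0] = Σ(n=0 to 2) x[n] · ω_3^0 = Σ x[n]
= (-1) + (-2) + (0)

X[0] = -3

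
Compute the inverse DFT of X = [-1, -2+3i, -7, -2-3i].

x[n] = (1/4) Σ(k=0 to 3) X[k] · e^(2πikn/4)

Computing each x[n]:
x[0] = -3
x[1] = 0
x[2] = -1
x[3] = 3

x = [-3, 0, -1, 3]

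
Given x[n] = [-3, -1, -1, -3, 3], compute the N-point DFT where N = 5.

X[k] = Σ(n=0 to 4) x[n] · ω_5^(nk)
where ω_5 = e^(-2πi/5)

Computing each X[k]:
X[0] = -5
X[1] = 0.8541+2.6287i
X[2] = -5.8541+4.2533i
X[3] = -5.8541-4.2533i
X[4] = 0.8541-2.6287i

X = [-5, 0.8541+2.6287i, -5.8541+4.2533i, -5.8541-4.2533i, 0.8541-2.6287i]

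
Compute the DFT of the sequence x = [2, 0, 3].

X[k] = Σ(n=0 to 2) x[n] · ω_3^(nk)
where ω_3 = e^(-2πi/3)

Computing each X[k]:
X[0] = 5
X[1] = 0.5000+2.5981i
X[2] = 0.5000-2.5981i

X = [5, 0.5000+2.5981i, 0.5000-2.5981i]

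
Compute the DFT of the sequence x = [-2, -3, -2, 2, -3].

X[k] = Σ(n=0 to 4) x[n] · ω_5^(nk)
where ω_5 = e^(-2πi/5)

Computing each X[k]:
X[0] = -8
X[1] = -3.8541+2.3511i
X[2] = 2.8541-3.8042i
X[3] = 2.8541+3.8042i
X[4] = -3.8541-2.3511i

X = [-8, -3.8541+2.3511i, 2.8541-3.8042i, 2.8541+3.8042i, -3.8541-2.3511i]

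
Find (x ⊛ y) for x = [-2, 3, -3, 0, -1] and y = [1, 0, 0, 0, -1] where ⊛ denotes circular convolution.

(x ⊛ y)[n] = Σ(m=0 to 4) x[m] · y[(n-m) mod 5]

Computing each output sample:
(x ⊛ y)[0] = -5
(x ⊛ y)[1] = 6
(x ⊛ y)[2] = -3
(x ⊛ y)[3] = 1
(x ⊛ y)[4] = 1

x ⊛ y = [-5, 6, -3, 1, 1]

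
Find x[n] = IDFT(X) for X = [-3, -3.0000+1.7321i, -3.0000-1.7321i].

x[n] = (1/3) Σ(k=0 to 2) X[k] · e^(2πikn/3)

Computing each x[n]:
x[0] = -3
x[1] = -1
x[2] = 1

x = [-3, -1, 1]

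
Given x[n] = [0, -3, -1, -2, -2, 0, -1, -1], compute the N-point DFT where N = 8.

X[k] = Σ(n=0 to 7) x[n] · ω_8^(nk)
where ω_8 = e^(-2πi/8)

Computing each X[k]:
X[0] = -10
X[1] = 0.5858+2.8284i
X[2] = 0
X[3] = 3.4142+2.8284i
X[4] = 2
X[5] = 3.4142-2.8284i
X[6] = 0
X[7] = 0.5858-2.8284i

X = [-10, 0.5858+2.8284i, 0, 3.4142+2.8284i, 2, 3.4142-2.8284i, 0, 0.5858-2.8284i]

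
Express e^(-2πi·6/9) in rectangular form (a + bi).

ω_9^6 = e^(-2πi·6/9)
= cos(-2π·6/9) + i·sin(-2π·6/9)
= cos(-12π/9) + i·sin(-12π/9)

ω_9^6 = cos(-12π/9) + i·sin(-12π/9) = -0.5000+0.8660i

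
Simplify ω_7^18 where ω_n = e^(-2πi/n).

Since ω_7^7 = 1, powers reduce modulo 7.
18 mod 7 = 4
So ω_7^18 = ω_7^4 = e^(-2πi·4/7)

ω_7^18 = ω_7^4 = -0.9010+0.4339i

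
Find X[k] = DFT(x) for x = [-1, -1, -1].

X[k] = Σ(n=0 to 2) x[n] · ω_3^(nk)
where ω_3 = e^(-2πi/3)

Computing each X[k]:
X[0] = -3
X[1] = 0
X[2] = 0

X = [-3, 0, 0]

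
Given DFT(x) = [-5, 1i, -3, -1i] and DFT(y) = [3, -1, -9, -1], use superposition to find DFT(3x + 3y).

By linearity: DFT(3x + 3y) = 3·DFT(x) + 3·DFT(y)
= 3·[-5, 1i, -3, -1i] + 3·[3, -1, -9, -1]

Computing element-wise:
Z[0] = 3·(-5) + 3·(3) = -6
Z[1] = 3·(1i) + 3·(-1) = -3+3i
Z[2] = 3·(-3) + 3·(-9) = -36
Z[3] = 3·(-1i) + 3·(-1) = -3-3i

DFT(3x + 3y) = 3·X + 3·Y = [-6, -3+3i, -36, -3-3i]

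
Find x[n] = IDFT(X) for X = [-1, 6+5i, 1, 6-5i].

x[n] = (1/4) Σ(k=0 to 3) X[k] · e^(2πikn/4)

Computing each x[n]:
x[0] = 3
x[1] = -3
x[2] = -3
x[3] = 2

x = [3, -3, -3, 2]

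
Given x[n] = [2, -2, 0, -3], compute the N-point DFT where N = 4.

X[k] = Σ(n=0 to 3) x[n] · ω_4^(nk)
where ω_4 = e^(-2πi/4)

Computing each X[k]:
X[0] = -3
X[1] = 2-1i
X[2] = 7
X[3] = 2+1i

X = [-3, 2-1i, 7, 2+1i]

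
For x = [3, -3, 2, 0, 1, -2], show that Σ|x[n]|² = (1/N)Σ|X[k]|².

Time domain:
Σ|x[n]|² = |3|² + |-3|² + |2|² + |0|² + |1|² + |-2|² = 27.0000

Frequency domain:
(1/6)Σ|X[k]|² = (1/6)(|1|² + |-1|² + |4.0000+1.7321i|² + |11|² + |4.0000-1.7321i|² + |-1|²) = (1/6)·162.0000 = 27.0000

Both sides agree, confirming Parseval's theorem.

Σ|x[n]|² = (1/N)Σ|X[k]|² = 27.0000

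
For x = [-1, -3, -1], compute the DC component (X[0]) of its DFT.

X[0] = Σ(n=0 to 2) x[n] · ω_3^0 = Σ x[n]
= (-1) + (-3) + (-1)

X[0] = -5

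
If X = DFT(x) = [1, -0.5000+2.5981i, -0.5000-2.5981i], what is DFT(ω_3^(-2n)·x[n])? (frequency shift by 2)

Modulation property: DFT(ω_3^(-2n)·x[n]) = X[(k-2) mod 3], so circularly shift X by 2 positions.

X[k-2] = [-0.5000+2.5981i, -0.5000-2.5981i, 1]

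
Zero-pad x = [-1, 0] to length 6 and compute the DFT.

Original 2-point DFT: [-1, -1]
Zero-padded 6-point DFT provides frequency interpolation.

DFT_6([x, 0, ...]) = [-1, -1, -1, -1, -1, -1]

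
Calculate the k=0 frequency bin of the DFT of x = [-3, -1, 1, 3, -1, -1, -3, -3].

X[0] = Σ(n=0 to 7) x[n] · ω_8^0 = Σ x[n]
= (-3) + (-1) + (1) + (3) + (-1) + (-1) + (-3) + (-3)

X[0] = -8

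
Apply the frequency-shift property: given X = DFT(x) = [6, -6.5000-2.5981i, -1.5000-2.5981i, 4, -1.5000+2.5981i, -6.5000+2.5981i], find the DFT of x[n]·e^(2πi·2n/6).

Modulation property: DFT(ω_6^(-2n)·x[n]) = X[(k-2) mod 6], so circularly shift X by 2 positions.

X[k-2] = [-1.5000+2.5981i, -6.5000+2.5981i, 6, -6.5000-2.5981i, -1.5000-2.5981i, 4]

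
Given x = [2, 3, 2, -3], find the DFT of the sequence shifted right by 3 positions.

Time shift by 3: X_shifted[k] = ω_4^(3k) · X[k]
Shifted x = [3, 2, -3, 2]

DFT(x[n-3]) = [4, 6, -4, 6]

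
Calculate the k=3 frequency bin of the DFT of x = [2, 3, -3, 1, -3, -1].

X[3] = Σ(n=0 to 5) x[n] · ω_6^(3n) where ω_6 = e^(-2πi/6)
= (2)·ω_6^0 + (3)·ω_6^3 + (-3)·ω_6^6 + (1)·ω_6^9 + (-3)·ω_6^12 + (-1)·ω_6^15

X[3] = -7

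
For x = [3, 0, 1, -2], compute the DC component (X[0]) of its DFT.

X[0] = Σ(n=0 to 3) x[n] · ω_4^0 = Σ x[n]
= (3) + (0) + (1) + (-2)

X[0] = 2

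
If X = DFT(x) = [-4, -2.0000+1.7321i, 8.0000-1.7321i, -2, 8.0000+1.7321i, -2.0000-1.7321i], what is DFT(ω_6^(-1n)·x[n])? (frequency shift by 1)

Modulation property: DFT(ω_6^(-1n)·x[n]) = X[(k-1) mod 6], so circularly shift X by 1 positions.

X[k-1] = [-2.0000-1.7321i, -4, -2.0000+1.7321i, 8.0000-1.7321i, -2, 8.0000+1.7321i]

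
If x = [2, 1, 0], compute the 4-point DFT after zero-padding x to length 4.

Original 3-point DFT: [3, 1.5000-0.8660i, 1.5000+0.8660i]
Zero-padded 4-point DFT provides frequency interpolation.

DFT_4([x, 0, ...]) = [3, 2-1i, 1, 2+1i]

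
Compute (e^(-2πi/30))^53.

Since ω_30^30 = 1, powers reduce modulo 30.
53 mod 30 = 23
So ω_30^53 = ω_30^23 = e^(-2πi·23/30)

ω_30^53 = ω_30^23 = 0.1045+0.9945i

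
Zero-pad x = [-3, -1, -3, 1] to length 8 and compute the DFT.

Original 4-point DFT: [-6, 2i, -6, -2i]
Zero-padded 8-point DFT provides frequency interpolation.

DFT_8([x, 0, ...]) = [-6, -4.4142+3.0000i, 2i, -1.5858-3.0000i, -6, -1.5858+3.0000i, -2i, -4.4142-3.0000i]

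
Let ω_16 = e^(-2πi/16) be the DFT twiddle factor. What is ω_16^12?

ω_16^12 = e^(-2πi·12/16)
= cos(-2π·12/16) + i·sin(-2π·12/16)
= cos(-24π/16) + i·sin(-24π/16)

ω_16^12 = cos(-24π/16) + i·sin(-24π/16) = 1i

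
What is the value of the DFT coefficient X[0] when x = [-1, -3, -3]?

X[0] = Σ(n=0 to 2) x[n] · ω_3^0 = Σ x[n]
= (-1) + (-3) + (-3)

X[0] = -7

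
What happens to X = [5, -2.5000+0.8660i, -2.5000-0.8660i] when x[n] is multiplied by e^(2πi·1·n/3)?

Modulation property: DFT(ω_3^(-1n)·x[n]) = X[(k-1) mod 3], so circularly shift X by 1 positions.

X[k-1] = [-2.5000-0.8660i, 5, -2.5000+0.8660i]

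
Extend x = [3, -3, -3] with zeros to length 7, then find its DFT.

Original 3-point DFT: [-3, 6, 6]
Zero-padded 7-point DFT provides frequency interpolation.

DFT_7([x, 0, ...]) = [-3, 1.7971+5.2703i, 6.3705+1.6231i, 3.8324-1.0438i, 3.8324+1.0438i, 6.3705-1.6231i, 1.7971-5.2703i]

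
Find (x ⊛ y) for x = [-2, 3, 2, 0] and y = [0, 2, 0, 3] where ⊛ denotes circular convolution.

(x ⊛ y)[n] = Σ(m=0 to 3) x[m] · y[(n-m) mod 4]

Computing each output sample:
(x ⊛ y)[0] = 9
(x ⊛ y)[1] = 2
(x ⊛ y)[2] = 6
(x ⊛ y)[3] = -2

x ⊛ y = [9, 2, 6, -2]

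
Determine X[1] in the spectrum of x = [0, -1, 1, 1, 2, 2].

X[1] = Σ(n=0 to 5) x[n] · ω_6^(1n) where ω_6 = e^(-2πi/6)
= (0)·ω_6^0 + (-1)·ω_6^1 + (1)·ω_6^2 + (1)·ω_6^3 + (2)·ω_6^4 + (2)·ω_6^5

X[1] = -2.0000+3.4641i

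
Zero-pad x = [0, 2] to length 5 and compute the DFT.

Original 2-point DFT: [2, -2]
Zero-padded 5-point DFT provides frequency interpolation.

DFT_5([x, 0, ...]) = [2, 0.6180-1.9021i, -1.6180-1.1756i, -1.6180+1.1756i, 0.6180+1.9021i]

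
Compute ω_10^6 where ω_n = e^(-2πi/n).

ω_10^6 = e^(-2πi·6/10)
= cos(-2π·6/10) + i·sin(-2π·6/10)
= cos(-12π/10) + i·sin(-12π/10)

ω_10^6 = cos(-12π/10) + i·sin(-12π/10) = -0.8090+0.5878i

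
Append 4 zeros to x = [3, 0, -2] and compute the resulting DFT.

Original 3-point DFT: [1, 4.0000-1.7321i, 4.0000+1.7321i]
Zero-padded 7-point DFT provides frequency interpolation.

DFT_7([x, 0, ...]) = [1, 3.4450+1.9499i, 4.8019-0.8678i, 1.7530-1.5637i, 1.7530+1.5637i, 4.8019+0.8678i, 3.4450-1.9499i]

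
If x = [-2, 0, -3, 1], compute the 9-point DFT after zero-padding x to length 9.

Original 4-point DFT: [-4, 1+1i, -6, 1-1i]
Zero-padded 9-point DFT provides frequency interpolation.

DFT_9([x, 0, ...]) = [-4, -3.0209+2.0884i, 0.3191+1.8921i, 0.5000-2.5981i, -4.7981-2.7944i, -4.7981+2.7944i, 0.5000+2.5981i, 0.3191-1.8921i, -3.0209-2.0884i]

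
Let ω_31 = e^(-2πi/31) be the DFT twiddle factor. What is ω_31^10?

ω_31^10 = e^(-2πi·10/31)
= cos(-2π·10/31) + i·sin(-2π·10/31)
= cos(-20π/31) + i·sin(-20π/31)

ω_31^10 = cos(-20π/31) + i·sin(-20π/31) = -0.4404-0.8978i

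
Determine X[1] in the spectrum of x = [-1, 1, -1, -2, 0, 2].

X[1] = Σ(n=0 to 5) x[n] · ω_6^(1n) where ω_6 = e^(-2πi/6)
= (-1)·ω_6^0 + (1)·ω_6^1 + (-1)·ω_6^2 + (-2)·ω_6^3 + (0)·ω_6^4 + (2)·ω_6^5

X[1] = 3.0000+1.7321i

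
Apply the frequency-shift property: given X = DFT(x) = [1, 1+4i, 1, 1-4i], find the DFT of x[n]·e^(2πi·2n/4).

Modulation property: DFT(ω_4^(-2n)·x[n]) = X[(k-2) mod 4], so circularly shift X by 2 positions.

X[k-2] = [1, 1-4i, 1, 1+4i]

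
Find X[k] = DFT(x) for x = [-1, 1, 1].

X[k] = Σ(n=0 to 2) x[n] · ω_3^(nk)
where ω_3 = e^(-2πi/3)

Computing each X[k]:
X[0] = 1
X[1] = -2
X[2] = -2

X = [1, -2, -2]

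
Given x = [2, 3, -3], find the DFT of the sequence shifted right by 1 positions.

Time shift by 1: X_shifted[k] = ω_3^(1k) · X[k]
Shifted x = [-3, 2, 3]

DFT(x[n-1]) = [2, -5.5000+0.8660i, -5.5000-0.8660i]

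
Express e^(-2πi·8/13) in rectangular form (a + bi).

ω_13^8 = e^(-2πi·8/13)
= cos(-2π·8/13) + i·sin(-2π·8/13)
= cos(-16π/13) + i·sin(-16π/13)

ω_13^8 = cos(-16π/13) + i·sin(-16π/13) = -0.7485+0.6631i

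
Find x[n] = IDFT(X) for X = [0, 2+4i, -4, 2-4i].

x[n] = (1/4) Σ(k=0 to 3) X[k] · e^(2πikn/4)

Computing each x[n]:
x[0] = 0
x[1] = -1
x[2] = -2
x[3] = 3

x = [0, -1, -2, 3]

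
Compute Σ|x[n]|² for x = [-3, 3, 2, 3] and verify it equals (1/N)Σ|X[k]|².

Time domain:
Σ|x[n]|² = |-3|² + |3|² + |2|² + |3|² = 31.0000

Frequency domain:
(1/4)Σ|X[k]|² = (1/4)(|5|² + |-5|² + |-7|² + |-5|²) = (1/4)·124.0000 = 31.0000

Both sides agree, confirming Parseval's theorem.

Σ|x[n]|² = (1/N)Σ|X[k]|² = 31.0000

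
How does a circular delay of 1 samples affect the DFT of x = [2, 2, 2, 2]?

Time shift by 1: X_shifted[k] = ω_4^(1k) · X[k]
Shifted x = [2, 2, 2, 2]

DFT(x[n-1]) = [8, 0, 0, 0]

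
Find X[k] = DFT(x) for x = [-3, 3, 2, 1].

X[k] = Σ(n=0 to 3) x[n] · ω_4^(nk)
where ω_4 = e^(-2πi/4)

Computing each X[k]:
X[0] = 3
X[1] = -5-2i
X[2] = -5
X[3] = -5+2i

X = [3, -5-2i, -5, -5+2i]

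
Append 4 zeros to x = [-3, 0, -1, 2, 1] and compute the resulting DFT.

Original 5-point DFT: [-1, -3.5000+2.7144i, -3.5000-2.2654i, -3.5000+2.2654i, -3.5000-2.7144i]
Zero-padded 9-point DFT provides frequency interpolation.

DFT_9([x, 0, ...]) = [-1, -5.1133-1.0893i, -2.2943+2.7169i, -1.0000-1.7321i, -4.5924-1.3900i, -4.5924+1.3900i, -1.0000+1.7321i, -2.2943-2.7169i, -5.1133+1.0893i]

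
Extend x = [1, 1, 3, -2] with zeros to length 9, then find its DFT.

Original 4-point DFT: [3, -2-3i, 5, -2+3i]
Zero-padded 9-point DFT provides frequency interpolation.

DFT_9([x, 0, ...]) = [3, 3.2870-1.8652i, -0.6454-3.7429i, -3.0000+1.7321i, 3.3584+3.3184i, 3.3584-3.3184i, -3.0000-1.7321i, -0.6454+3.7429i, 3.2870+1.8652i]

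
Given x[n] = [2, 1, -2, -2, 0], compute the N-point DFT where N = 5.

X[k] = Σ(n=0 to 4) x[n] · ω_5^(nk)
where ω_5 = e^(-2πi/5)

Computing each X[k]:
X[0] = -1
X[1] = 5.5451-0.9511i
X[2] = -0.0451-0.5878i
X[3] = -0.0451+0.5878i
X[4] = 5.5451+0.9511i

X = [-1, 5.5451-0.9511i, -0.0451-0.5878i, -0.0451+0.5878i, 5.5451+0.9511i]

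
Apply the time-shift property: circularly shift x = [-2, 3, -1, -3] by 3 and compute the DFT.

Time shift by 3: X_shifted[k] = ω_4^(3k) · X[k]
Shifted x = [3, -1, -3, -2]

DFT(x[n-3]) = [-3, 6-1i, 3, 6+1i]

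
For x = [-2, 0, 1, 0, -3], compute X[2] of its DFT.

X[2] = Σ(n=0 to 4) x[n] · ω_5^(2n) where ω_5 = e^(-2πi/5)
= (-2)·ω_5^0 + (0)·ω_5^2 + (1)·ω_5^4 + (0)·ω_5^6 + (-3)·ω_5^8

X[2] = 0.7361-0.8123i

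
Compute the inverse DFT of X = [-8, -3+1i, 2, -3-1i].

x[n] = (1/4) Σ(k=0 to 3) X[k] · e^(2πikn/4)

Computing each x[n]:
x[0] = -3
x[1] = -3
x[2] = 0
x[3] = -2

x = [-3, -3, 0, -2]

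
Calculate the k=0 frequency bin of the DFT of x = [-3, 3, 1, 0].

X[0] = Σ(n=0 to 3) x[n] · ω_4^0 = Σ x[n]
= (-3) + (3) + (1) + (0)

X[0] = 1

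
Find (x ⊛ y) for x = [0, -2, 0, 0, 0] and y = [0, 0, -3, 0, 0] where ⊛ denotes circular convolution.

(x ⊛ y)[n] = Σ(m=0 to 4) x[m] · y[(n-m) mod 5]

Computing each output sample:
(x ⊛ y)[0] = 0
(x ⊛ y)[1] = 0
(x ⊛ y)[2] = 0
(x ⊛ y)[3] = 6
(x ⊛ y)[4] = 0

x ⊛ y = [0, 0, 0, 6, 0]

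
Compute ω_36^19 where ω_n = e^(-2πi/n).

ω_36^19 = e^(-2πi·19/36)
= cos(-2π·19/36) + i·sin(-2π·19/36)
= cos(-38π/36) + i·sin(-38π/36)

ω_36^19 = cos(-38π/36) + i·sin(-38π/36) = -0.9848+0.1736i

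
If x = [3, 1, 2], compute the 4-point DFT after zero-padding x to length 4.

Original 3-point DFT: [6, 1.5000+0.8660i, 1.5000-0.8660i]
Zero-padded 4-point DFT provides frequency interpolation.

DFT_4([x, 0, ...]) = [6, 1-1i, 4, 1+1i]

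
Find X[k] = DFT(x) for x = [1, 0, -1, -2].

X[k] = Σ(n=0 to 3) x[n] · ω_4^(nk)
where ω_4 = e^(-2πi/4)

Computing each X[k]:
X[0] = -2
X[1] = 2-2i
X[2] = 2
X[3] = 2+2i

X = [-2, 2-2i, 2, 2+2i]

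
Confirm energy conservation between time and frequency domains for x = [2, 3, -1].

Time domain:
Σ|x[n]|² = |2|² + |3|² + |-1|² = 14.0000

Frequency domain:
(1/3)Σ|X[k]|² = (1/3)(|4|² + |1.0000-3.4641i|² + |1.0000+3.4641i|²) = (1/3)·42.0000 = 14.0000

Both sides agree, confirming Parseval's theorem.

Σ|x[n]|² = (1/N)Σ|X[k]|² = 14.0000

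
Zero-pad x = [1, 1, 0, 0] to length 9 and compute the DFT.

Original 4-point DFT: [2, 1-1i, 0, 1+1i]
Zero-padded 9-point DFT provides frequency interpolation.

DFT_9([x, 0, ...]) = [2, 1.7660-0.6428i, 1.1736-0.9848i, 0.5000-0.8660i, 0.0603-0.3420i, 0.0603+0.3420i, 0.5000+0.8660i, 1.1736+0.9848i, 1.7660+0.6428i]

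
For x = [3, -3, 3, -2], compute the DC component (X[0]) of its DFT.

X[0] = Σ(n=0 to 3) x[n] · ω_4^0 = Σ x[n]
= (3) + (-3) + (3) + (-2)

X[0] = 1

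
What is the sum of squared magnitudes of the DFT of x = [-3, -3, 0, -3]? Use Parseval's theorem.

Parseval: Σ|x[n]|² = (1/N)Σ|X[k]|², so Σ|X[k]|² = N·Σ|x[n]|² = 4·27.0000

Σ|X[k]|² = N·Σ|x[n]|² = 4·27.0000 = 108.0000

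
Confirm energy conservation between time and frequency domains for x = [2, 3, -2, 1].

Time domain:
Σ|x[n]|² = |2|² + |3|² + |-2|² + |1|² = 18.0000

Frequency domain:
(1/4)Σ|X[k]|² = (1/4)(|4|² + |4-2i|² + |-4|² + |4+2i|²) = (1/4)·72.0000 = 18.0000

Both sides agree, confirming Parseval's theorem.

Σ|x[n]|² = (1/N)Σ|X[k]|² = 18.0000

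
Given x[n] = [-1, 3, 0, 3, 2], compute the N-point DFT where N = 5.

X[k] = Σ(n=0 to 4) x[n] · ω_5^(nk)
where ω_5 = e^(-2πi/5)

Computing each X[k]:
X[0] = 7
X[1] = -1.8820+0.8123i
X[2] = -4.1180-3.4410i
X[3] = -4.1180+3.4410i
X[4] = -1.8820-0.8123i

X = [7, -1.8820+0.8123i, -4.1180-3.4410i, -4.1180+3.4410i, -1.8820-0.8123i]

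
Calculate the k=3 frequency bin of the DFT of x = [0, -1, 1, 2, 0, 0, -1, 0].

X[3] = Σ(n=0 to 7) x[n] · ω_8^(3n) where ω_8 = e^(-2πi/8)
= (0)·ω_8^0 + (-1)·ω_8^3 + (1)·ω_8^6 + (2)·ω_8^9 + (0)·ω_8^12 + (0)·ω_8^15 + (-1)·ω_8^18 + (0)·ω_8^21

X[3] = 2.1213+1.2929i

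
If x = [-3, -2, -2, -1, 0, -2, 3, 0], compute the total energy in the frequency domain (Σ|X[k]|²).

Parseval: Σ|x[n]|² = (1/N)Σ|X[k]|², so Σ|X[k]|² = N·Σ|x[n]|² = 8·31.0000

Σ|X[k]|² = N·Σ|x[n]|² = 8·31.0000 = 248.0000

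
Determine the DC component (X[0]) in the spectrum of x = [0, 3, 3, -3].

X[0] = Σ(n=0 to 3) x[n] · ω_4^0 = Σ x[n]
= (0) + (3) + (3) + (-3)

X[0] = 3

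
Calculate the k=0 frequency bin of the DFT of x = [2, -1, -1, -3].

X[0] = Σ(n=0 to 3) x[n] · ω_4^0 = Σ x[n]
= (2) + (-1) + (-1) + (-3)

X[0] = -3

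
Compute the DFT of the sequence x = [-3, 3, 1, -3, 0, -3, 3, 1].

X[k] = Σ(n=0 to 7) x[n] · ω_8^(nk)
where ω_8 = e^(-2πi/8)

Computing each X[k]:
X[0] = -1
X[1] = 4.0711+0.5858i
X[2] = -7-2i
X[3] = -10.0711-3.4142i
X[4] = 3
X[5] = -10.0711+3.4142i
X[6] = -7+2i
X[7] = 4.0711-0.5858i

X = [-1, 4.0711+0.5858i, -7-2i, -10.0711-3.4142i, 3, -10.0711+3.4142i, -7+2i, 4.0711-0.5858i]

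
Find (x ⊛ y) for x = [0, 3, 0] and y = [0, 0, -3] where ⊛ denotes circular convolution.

(x ⊛ y)[n] = Σ(m=0 to 2) x[m] · y[(n-m) mod 3]

Computing each output sample:
(x ⊛ y)[0] = -9
(x ⊛ y)[1] = 0
(x ⊛ y)[2] = 0

x ⊛ y = [-9, 0, 0]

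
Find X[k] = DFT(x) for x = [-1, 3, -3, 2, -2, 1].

X[k] = Σ(n=0 to 5) x[n] · ω_6^(nk)
where ω_6 = e^(-2πi/6)

Computing each X[k]:
X[0] = 0
X[1] = 1.5000-0.8660i
X[2] = 1.5000-2.5981i
X[3] = -12
X[4] = 1.5000+2.5981i
X[5] = 1.5000+0.8660i

X = [0, 1.5000-0.8660i, 1.5000-2.5981i, -12, 1.5000+2.5981i, 1.5000+0.8660i]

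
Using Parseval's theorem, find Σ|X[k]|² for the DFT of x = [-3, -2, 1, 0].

Parseval: Σ|x[n]|² = (1/N)Σ|X[k]|², so Σ|X[k]|² = N·Σ|x[n]|² = 4·14.0000

Σ|X[k]|² = N·Σ|x[n]|² = 4·14.0000 = 56.0000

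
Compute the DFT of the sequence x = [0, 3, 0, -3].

X[k] = Σ(n=0 to 3) x[n] · ω_4^(nk)
where ω_4 = e^(-2πi/4)

Computing each X[k]:
X[0] = 0
X[1] = -6i
X[2] = 0
X[3] = 6i

X = [0, -6i, 0, 6i]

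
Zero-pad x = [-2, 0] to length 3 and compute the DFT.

Original 2-point DFT: [-2, -2]
Zero-padded 3-point DFT provides frequency interpolation.

DFT_3([x, 0, ...]) = [-2, -2, -2]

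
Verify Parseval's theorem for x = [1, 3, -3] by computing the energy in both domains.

Time domain:
Σ|x[n]|² = |1|² + |3|² + |-3|² = 19.0000

Frequency domain:
(1/3)Σ|X[k]|² = (1/3)(|1|² + |1.0000-5.1962i|² + |1.0000+5.1962i|²) = (1/3)·57.0000 = 19.0000

Both sides agree, confirming Parseval's theorem.

Σ|x[n]|² = (1/N)Σ|X[k]|² = 19.0000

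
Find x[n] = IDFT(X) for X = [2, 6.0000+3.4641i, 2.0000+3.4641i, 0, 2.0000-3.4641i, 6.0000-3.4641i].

x[n] = (1/6) Σ(k=0 to 5) X[k] · e^(2πikn/6)

Computing each x[n]:
x[0] = 3
x[1] = -1
x[2] = -1
x[3] = -1
x[4] = -1
x[5] = 3

x = [3, -1, -1, -1, -1, 3]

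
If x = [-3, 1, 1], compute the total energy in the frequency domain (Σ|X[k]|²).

Parseval: Σ|x[n]|² = (1/N)Σ|X[k]|², so Σ|X[k]|² = N·Σ|x[n]|² = 3·11.0000

Σ|X[k]|² = N·Σ|x[n]|² = 3·11.0000 = 33.0000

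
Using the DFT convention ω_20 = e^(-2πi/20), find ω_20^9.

ω_20^9 = e^(-2πi·9/20)
= cos(-2π·9/20) + i·sin(-2π·9/20)
= cos(-18π/20) + i·sin(-18π/20)

ω_20^9 = cos(-18π/20) + i·sin(-18π/20) = -0.9511-0.3090i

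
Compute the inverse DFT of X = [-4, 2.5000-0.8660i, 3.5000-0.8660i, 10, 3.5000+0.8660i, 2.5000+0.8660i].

x[n] = (1/6) Σ(k=0 to 5) X[k] · e^(2πikn/6)

Computing each x[n]:
x[0] = 3
x[1] = -2
x[2] = 0
x[3] = -2
x[4] = 0
x[5] = -3

x = [3, -2, 0, -2, 0, -3]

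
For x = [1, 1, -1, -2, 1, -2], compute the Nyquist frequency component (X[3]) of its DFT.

X[3] = Σ(n=0 to 5) x[n] · ω_6^(3n) where ω_6 = e^(-2πi/6)
= (1)·ω_6^0 + (1)·ω_6^3 + (-1)·ω_6^6 + (-2)·ω_6^9 + (1)·ω_6^12 + (-2)·ω_6^15

X[3] = 4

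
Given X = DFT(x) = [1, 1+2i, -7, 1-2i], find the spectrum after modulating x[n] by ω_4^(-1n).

Modulation property: DFT(ω_4^(-1n)·x[n]) = X[(k-1) mod 4], so circularly shift X by 1 positions.

X[k-1] = [1-2i, 1, 1+2i, -7]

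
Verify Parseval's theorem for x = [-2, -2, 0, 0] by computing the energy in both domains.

Time domain:
Σ|x[n]|² = |-2|² + |-2|² + |0|² + |0|² = 8.0000

Frequency domain:
(1/4)Σ|X[k]|² = (1/4)(|-4|² + |-2+2i|² + |0|² + |-2-2i|²) = (1/4)·32.0000 = 8.0000

Both sides agree, confirming Parseval's theorem.

Σ|x[n]|² = (1/N)Σ|X[k]|² = 8.0000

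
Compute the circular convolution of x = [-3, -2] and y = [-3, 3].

(x ⊛ y)[n] = Σ(m=0 to 1) x[m] · y[(n-m) mod 2]

Computing each output sample:
(x ⊛ y)[0] = 3
(x ⊛ y)[1] = -3

x ⊛ y = [3, -3]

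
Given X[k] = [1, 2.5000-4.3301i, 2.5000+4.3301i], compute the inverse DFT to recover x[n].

x[n] = (1/3) Σ(k=0 to 2) X[k] · e^(2πikn/3)

Computing each x[n]:
x[0] = 2
x[1] = 2
x[2] = -3

x = [2, 2, -3]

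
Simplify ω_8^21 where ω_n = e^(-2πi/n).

Since ω_8^8 = 1, powers reduce modulo 8.
21 mod 8 = 5
So ω_8^21 = ω_8^5 = e^(-2πi·5/8)

ω_8^21 = ω_8^5 = -0.7071+0.7071i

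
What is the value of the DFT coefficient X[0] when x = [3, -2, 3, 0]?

X[0] = Σ(n=0 to 3) x[n] · ω_4^0 = Σ x[n]
= (3) + (-2) + (3) + (0)

X[0] = 4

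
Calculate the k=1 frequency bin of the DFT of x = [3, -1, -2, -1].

X[1] = Σ(n=0 to 3) x[n] · ω_4^(1n) where ω_4 = e^(-2πi/4)
= (3)·ω_4^0 + (-1)·ω_4^1 + (-2)·ω_4^2 + (-1)·ω_4^3

X[1] = 5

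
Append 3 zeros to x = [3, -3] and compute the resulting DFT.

Original 2-point DFT: [0, 6]
Zero-padded 5-point DFT provides frequency interpolation.

DFT_5([x, 0, ...]) = [0, 2.0729+2.8532i, 5.4271+1.7634i, 5.4271-1.7634i, 2.0729-2.8532i]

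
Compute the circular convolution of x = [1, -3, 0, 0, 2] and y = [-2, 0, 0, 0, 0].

(x ⊛ y)[n] = Σ(m=0 to 4) x[m] · y[(n-m) mod 5]

Computing each output sample:
(x ⊛ y)[0] = -2
(x ⊛ y)[1] = 6
(x ⊛ y)[2] = 0
(x ⊛ y)[3] = 0
(x ⊛ y)[4] = -4

x ⊛ y = [-2, 6, 0, 0, -4]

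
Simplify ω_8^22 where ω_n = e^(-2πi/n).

Since ω_8^8 = 1, powers reduce modulo 8.
22 mod 8 = 6
So ω_8^22 = ω_8^6 = e^(-2πi·6/8)

ω_8^22 = ω_8^6 = 1i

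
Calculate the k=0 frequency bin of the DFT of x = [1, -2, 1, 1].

X[0] = Σ(n=0 to 3) x[n] · ω_4^0 = Σ x[n]
= (1) + (-2) + (1) + (1)

X[0] = 1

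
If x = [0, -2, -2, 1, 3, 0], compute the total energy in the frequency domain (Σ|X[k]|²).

Parseval: Σ|x[n]|² = (1/N)Σ|X[k]|², so Σ|X[k]|² = N·Σ|x[n]|² = 6·18.0000

Σ|X[k]|² = N·Σ|x[n]|² = 6·18.0000 = 108.0000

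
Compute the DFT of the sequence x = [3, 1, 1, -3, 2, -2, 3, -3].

X[k] = Σ(n=0 to 7) x[n] · ω_8^(nk)
where ω_8 = e^(-2πi/8)

Computing each X[k]:
X[0] = 2
X[1] = 3.1213-0.1213i
X[2] = 1-5i
X[3] = -1.1213-4.1213i
X[4] = 16
X[5] = -1.1213+4.1213i
X[6] = 1+5i
X[7] = 3.1213+0.1213i

X = [2, 3.1213-0.1213i, 1-5i, -1.1213-4.1213i, 16, -1.1213+4.1213i, 1+5i, 3.1213+0.1213i]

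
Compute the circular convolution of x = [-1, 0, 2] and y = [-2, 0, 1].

(x ⊛ y)[n] = Σ(m=0 to 2) x[m] · y[(n-m) mod 3]

Computing each output sample:
(x ⊛ y)[0] = 2
(x ⊛ y)[1] = 2
(x ⊛ y)[2] = -5

x ⊛ y = [2, 2, -5]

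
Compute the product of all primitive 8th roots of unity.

The primitive 8th roots of unity are ω_8^k for k coprime to 8: k ∈ {1, 3, 5, 7}
Their product equals the constant term of the cyclotomic polynomial Φ_8(x) up to sign.
For n ≥ 3, the product of all primitive nth roots of unity is 1. (For n=1 it is 1; for n=2 it is -1.)

1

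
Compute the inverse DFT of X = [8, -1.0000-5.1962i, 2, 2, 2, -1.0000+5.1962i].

x[n] = (1/6) Σ(k=0 to 5) X[k] · e^(2πikn/6)

Computing each x[n]:
x[0] = 2
x[1] = 2
x[2] = 3
x[3] = 2
x[4] = 0
x[5] = -1

x = [2, 2, 3, 2, 0, -1]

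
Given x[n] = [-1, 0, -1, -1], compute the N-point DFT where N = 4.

X[k] = Σ(n=0 to 3) x[n] · ω_4^(nk)
where ω_4 = e^(-2πi/4)

Computing each X[k]:
X[0] = -3
X[1] = -1i
X[2] = -1
X[3] = 1i

X = [-3, -1i, -1, 1i]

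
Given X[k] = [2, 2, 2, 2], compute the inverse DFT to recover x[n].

x[n] = (1/4) Σ(k=0 to 3) X[k] · e^(2πikn/4)

Computing each x[n]:
x[0] = 2
x[1] = 0
x[2] = 0
x[3] = 0

x = [2, 0, 0, 0]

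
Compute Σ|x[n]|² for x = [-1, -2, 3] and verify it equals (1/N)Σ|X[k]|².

Time domain:
Σ|x[n]|² = |-1|² + |-2|² + |3|² = 14.0000

Frequency domain:
(1/3)Σ|X[k]|² = (1/3)(|0|² + |-1.5000+4.3301i|² + |-1.5000-4.3301i|²) = (1/3)·42.0000 = 14.0000

Both sides agree, confirming Parseval's theorem.

Σ|x[n]|² = (1/N)Σ|X[k]|² = 14.0000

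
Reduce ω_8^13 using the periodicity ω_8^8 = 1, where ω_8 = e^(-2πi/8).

Since ω_8^8 = 1, powers reduce modulo 8.
13 mod 8 = 5
So ω_8^13 = ω_8^5 = e^(-2πi·5/8)

ω_8^13 = ω_8^5 = -0.7071+0.7071i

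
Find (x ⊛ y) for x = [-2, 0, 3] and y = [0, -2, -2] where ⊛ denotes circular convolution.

(x ⊛ y)[n] = Σ(m=0 to 2) x[m] · y[(n-m) mod 3]

Computing each output sample:
(x ⊛ y)[0] = -6
(x ⊛ y)[1] = -2
(x ⊛ y)[2] = 4

x ⊛ y = [-6, -2, 4]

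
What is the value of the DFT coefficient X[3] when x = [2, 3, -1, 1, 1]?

X[3] = Σ(n=0 to 4) x[n] · ω_5^(3n) where ω_5 = e^(-2πi/5)
= (2)·ω_5^0 + (3)·ω_5^3 + (-1)·ω_5^6 + (1)·ω_5^9 + (1)·ω_5^12

X[3] = -1.2361+3.0777i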